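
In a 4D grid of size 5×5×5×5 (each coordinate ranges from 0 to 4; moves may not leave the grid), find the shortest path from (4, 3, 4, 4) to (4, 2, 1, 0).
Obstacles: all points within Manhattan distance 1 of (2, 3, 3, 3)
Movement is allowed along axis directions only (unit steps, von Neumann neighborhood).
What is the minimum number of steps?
8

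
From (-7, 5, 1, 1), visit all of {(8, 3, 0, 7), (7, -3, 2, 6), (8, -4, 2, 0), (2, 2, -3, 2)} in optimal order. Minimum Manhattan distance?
50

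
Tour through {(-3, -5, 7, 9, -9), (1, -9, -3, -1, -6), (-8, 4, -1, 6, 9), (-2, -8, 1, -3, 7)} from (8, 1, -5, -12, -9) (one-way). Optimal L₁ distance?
130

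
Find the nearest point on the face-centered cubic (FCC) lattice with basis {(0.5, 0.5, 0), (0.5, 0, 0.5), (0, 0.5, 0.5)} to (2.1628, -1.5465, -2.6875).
(2, -1.5, -2.5)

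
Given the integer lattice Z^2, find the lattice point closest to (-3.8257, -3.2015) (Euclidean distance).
(-4, -3)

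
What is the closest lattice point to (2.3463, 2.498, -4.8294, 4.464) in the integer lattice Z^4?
(2, 2, -5, 4)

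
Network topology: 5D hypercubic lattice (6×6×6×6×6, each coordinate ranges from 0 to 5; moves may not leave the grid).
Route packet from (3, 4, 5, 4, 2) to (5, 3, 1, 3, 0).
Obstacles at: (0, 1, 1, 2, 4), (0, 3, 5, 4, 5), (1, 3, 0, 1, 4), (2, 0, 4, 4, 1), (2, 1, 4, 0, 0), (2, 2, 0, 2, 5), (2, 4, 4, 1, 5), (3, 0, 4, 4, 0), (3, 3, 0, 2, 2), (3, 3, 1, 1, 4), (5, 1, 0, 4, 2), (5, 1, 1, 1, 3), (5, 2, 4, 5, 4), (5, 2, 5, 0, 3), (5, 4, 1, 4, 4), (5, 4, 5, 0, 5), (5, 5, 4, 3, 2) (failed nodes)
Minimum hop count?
10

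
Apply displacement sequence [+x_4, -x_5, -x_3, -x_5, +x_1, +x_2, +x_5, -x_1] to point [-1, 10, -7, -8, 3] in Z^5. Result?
(-1, 11, -8, -7, 2)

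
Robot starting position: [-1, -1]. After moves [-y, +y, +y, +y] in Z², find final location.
(-1, 1)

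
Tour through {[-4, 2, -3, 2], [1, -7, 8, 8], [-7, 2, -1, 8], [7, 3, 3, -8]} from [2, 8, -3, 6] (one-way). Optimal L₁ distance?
90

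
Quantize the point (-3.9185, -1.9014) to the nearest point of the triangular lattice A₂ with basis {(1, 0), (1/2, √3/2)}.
(-4, -1.732)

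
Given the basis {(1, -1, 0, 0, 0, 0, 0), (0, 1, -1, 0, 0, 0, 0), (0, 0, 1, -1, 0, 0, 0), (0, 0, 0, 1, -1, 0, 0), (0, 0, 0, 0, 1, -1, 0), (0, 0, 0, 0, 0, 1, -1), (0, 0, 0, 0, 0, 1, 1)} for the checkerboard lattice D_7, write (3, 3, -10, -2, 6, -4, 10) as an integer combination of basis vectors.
3b₁ + 6b₂ - 4b₃ - 6b₄ - 7b₆ + 3b₇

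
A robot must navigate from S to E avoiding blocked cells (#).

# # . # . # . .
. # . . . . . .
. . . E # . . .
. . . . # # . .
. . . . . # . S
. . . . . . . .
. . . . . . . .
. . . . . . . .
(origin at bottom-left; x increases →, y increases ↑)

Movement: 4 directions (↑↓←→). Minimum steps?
8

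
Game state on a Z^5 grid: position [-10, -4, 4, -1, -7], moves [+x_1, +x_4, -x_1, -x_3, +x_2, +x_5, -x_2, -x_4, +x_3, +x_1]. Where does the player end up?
(-9, -4, 4, -1, -6)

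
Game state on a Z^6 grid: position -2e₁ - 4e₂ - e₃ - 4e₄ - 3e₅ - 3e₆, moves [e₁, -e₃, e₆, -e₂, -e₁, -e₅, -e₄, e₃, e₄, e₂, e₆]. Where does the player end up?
(-2, -4, -1, -4, -4, -1)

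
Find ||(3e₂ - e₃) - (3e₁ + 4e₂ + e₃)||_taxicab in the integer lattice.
6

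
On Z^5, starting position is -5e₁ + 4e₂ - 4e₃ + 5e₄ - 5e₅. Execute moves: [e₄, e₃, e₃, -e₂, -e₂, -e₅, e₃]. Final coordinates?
(-5, 2, -1, 6, -6)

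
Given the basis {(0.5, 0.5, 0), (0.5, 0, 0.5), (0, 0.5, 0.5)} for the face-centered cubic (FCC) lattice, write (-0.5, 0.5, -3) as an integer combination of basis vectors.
3b₁ - 4b₂ - 2b₃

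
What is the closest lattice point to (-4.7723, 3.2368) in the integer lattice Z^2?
(-5, 3)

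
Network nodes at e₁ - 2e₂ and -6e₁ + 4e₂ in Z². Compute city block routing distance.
13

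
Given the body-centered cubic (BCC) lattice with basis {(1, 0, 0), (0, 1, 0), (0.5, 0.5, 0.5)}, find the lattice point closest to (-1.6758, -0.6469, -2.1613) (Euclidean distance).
(-1.5, -0.5, -2.5)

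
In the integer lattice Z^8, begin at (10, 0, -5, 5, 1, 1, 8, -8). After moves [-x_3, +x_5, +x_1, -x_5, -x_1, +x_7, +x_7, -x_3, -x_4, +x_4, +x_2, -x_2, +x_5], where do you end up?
(10, 0, -7, 5, 2, 1, 10, -8)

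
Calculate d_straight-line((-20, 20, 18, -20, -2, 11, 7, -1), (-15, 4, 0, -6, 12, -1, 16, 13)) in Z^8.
37.6563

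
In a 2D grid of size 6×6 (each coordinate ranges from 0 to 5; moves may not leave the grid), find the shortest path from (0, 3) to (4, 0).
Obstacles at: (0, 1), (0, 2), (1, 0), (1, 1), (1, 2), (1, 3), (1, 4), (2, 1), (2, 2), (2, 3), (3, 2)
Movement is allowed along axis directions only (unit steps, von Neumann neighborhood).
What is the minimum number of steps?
11
(one shortest path: (0, 3) → (0, 4) → (0, 5) → (1, 5) → (2, 5) → (3, 5) → (4, 5) → (4, 4) → (4, 3) → (4, 2) → (4, 1) → (4, 0))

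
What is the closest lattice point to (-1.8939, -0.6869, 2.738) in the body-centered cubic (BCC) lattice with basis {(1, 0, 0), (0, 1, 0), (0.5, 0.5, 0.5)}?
(-2, -1, 3)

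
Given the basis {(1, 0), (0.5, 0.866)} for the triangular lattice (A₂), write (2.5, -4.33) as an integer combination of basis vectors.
5b₁ - 5b₂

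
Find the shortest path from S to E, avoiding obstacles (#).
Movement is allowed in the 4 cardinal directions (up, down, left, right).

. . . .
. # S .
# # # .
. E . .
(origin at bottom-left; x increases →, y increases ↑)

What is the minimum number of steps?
5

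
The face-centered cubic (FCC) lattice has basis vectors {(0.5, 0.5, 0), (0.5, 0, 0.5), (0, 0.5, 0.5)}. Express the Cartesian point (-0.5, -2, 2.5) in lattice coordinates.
-5b₁ + 4b₂ + b₃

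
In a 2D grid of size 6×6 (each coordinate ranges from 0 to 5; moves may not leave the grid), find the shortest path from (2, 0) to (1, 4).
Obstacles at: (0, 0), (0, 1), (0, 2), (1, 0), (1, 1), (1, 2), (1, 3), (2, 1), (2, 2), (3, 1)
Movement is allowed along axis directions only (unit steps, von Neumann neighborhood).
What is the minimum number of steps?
9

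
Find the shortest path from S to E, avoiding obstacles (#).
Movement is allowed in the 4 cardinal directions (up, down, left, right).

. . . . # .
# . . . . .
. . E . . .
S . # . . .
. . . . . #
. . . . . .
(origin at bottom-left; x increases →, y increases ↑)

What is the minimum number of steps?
3
(one shortest path: (0, 2) → (1, 2) → (1, 3) → (2, 3))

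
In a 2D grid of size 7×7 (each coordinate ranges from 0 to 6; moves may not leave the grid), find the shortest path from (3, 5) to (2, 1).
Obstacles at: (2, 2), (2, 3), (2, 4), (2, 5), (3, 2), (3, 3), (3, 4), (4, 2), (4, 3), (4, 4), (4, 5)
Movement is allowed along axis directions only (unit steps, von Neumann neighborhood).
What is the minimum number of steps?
9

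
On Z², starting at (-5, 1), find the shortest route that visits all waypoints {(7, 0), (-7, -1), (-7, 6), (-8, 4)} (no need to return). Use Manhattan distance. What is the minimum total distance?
31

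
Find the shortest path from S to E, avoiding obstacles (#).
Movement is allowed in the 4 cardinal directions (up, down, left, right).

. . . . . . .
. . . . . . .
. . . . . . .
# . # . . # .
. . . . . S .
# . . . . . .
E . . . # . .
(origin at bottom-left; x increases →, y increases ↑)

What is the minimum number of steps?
7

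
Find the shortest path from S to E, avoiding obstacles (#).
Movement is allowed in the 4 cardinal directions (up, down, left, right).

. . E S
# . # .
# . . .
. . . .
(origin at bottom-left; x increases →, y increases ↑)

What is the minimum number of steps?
1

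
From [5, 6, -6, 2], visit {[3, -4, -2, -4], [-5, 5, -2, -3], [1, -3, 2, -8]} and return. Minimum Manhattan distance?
76
(one optimal route: (5, 6, -6, 2) → (3, -4, -2, -4) → (1, -3, 2, -8) → (-5, 5, -2, -3) → (5, 6, -6, 2))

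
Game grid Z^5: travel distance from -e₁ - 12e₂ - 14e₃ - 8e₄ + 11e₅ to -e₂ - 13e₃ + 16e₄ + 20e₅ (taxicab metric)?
46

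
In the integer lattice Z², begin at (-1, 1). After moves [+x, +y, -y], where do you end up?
(0, 1)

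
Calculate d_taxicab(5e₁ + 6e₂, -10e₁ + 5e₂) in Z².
16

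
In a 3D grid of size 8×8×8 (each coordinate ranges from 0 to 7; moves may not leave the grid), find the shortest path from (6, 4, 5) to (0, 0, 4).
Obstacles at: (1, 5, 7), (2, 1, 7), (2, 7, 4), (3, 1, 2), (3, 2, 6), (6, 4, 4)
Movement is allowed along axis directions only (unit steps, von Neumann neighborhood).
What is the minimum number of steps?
11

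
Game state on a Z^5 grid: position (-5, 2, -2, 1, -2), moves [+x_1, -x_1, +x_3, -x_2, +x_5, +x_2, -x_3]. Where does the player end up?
(-5, 2, -2, 1, -1)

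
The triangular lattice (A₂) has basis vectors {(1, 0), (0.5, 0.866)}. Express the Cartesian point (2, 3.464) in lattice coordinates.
4b₂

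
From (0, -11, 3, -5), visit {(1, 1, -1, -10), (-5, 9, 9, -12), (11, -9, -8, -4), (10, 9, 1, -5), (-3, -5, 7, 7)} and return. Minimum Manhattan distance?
166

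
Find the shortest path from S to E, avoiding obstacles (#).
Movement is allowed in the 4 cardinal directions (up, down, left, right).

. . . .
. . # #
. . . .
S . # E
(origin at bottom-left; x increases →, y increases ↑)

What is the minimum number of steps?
5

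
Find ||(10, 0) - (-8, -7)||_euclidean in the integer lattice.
19.3132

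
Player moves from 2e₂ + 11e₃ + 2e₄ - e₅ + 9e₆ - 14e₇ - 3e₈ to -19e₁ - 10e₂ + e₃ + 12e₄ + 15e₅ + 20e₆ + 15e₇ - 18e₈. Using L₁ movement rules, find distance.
122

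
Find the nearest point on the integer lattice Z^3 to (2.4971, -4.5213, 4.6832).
(2, -5, 5)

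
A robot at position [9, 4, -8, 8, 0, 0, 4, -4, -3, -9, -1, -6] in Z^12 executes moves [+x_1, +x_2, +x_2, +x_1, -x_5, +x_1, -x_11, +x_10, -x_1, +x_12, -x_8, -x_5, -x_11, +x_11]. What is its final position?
(11, 6, -8, 8, -2, 0, 4, -5, -3, -8, -2, -5)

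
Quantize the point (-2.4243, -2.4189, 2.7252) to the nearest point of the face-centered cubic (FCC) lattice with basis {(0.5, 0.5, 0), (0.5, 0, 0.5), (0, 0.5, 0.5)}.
(-2.5, -2.5, 3)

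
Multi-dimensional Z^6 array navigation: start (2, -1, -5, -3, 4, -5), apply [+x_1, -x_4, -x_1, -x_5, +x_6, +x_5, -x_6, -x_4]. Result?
(2, -1, -5, -5, 4, -5)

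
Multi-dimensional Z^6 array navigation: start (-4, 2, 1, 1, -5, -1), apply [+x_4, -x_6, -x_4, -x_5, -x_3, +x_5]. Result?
(-4, 2, 0, 1, -5, -2)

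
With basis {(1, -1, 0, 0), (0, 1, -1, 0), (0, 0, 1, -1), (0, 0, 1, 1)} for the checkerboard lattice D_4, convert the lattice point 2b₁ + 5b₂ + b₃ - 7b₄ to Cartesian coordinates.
(2, 3, -11, -8)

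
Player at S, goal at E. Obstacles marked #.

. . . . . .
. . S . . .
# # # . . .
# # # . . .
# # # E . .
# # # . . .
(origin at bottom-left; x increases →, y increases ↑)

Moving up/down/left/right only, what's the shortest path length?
4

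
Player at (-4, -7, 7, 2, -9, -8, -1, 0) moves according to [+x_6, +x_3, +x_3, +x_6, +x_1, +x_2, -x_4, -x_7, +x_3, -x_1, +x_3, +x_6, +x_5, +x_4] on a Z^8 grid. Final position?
(-4, -6, 11, 2, -8, -5, -2, 0)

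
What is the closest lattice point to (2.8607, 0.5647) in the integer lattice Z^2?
(3, 1)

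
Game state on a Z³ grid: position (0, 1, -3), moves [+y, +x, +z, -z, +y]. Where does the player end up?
(1, 3, -3)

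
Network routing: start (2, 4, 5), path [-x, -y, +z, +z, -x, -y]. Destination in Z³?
(0, 2, 7)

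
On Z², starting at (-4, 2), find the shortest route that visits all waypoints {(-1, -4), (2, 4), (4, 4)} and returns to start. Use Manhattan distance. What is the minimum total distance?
32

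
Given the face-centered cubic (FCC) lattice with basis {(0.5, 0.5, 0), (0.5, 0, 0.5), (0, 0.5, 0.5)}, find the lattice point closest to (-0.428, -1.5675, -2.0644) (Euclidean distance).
(-0.5, -1.5, -2)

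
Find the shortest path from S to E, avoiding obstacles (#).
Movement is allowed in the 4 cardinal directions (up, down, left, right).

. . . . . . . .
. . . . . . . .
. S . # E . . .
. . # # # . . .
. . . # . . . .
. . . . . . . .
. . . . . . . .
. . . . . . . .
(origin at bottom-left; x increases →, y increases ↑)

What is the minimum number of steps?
5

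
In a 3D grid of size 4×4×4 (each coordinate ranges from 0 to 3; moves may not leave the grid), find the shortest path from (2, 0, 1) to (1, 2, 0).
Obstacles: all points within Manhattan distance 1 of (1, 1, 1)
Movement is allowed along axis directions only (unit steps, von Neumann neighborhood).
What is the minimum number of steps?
4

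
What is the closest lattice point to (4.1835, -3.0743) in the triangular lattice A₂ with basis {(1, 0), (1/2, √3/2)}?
(4, -3.464)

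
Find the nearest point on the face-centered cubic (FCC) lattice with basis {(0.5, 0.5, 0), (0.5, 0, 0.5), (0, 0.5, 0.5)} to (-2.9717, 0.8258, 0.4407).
(-3, 0.5, 0.5)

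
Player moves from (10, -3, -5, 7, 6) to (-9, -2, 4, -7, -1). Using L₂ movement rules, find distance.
26.2298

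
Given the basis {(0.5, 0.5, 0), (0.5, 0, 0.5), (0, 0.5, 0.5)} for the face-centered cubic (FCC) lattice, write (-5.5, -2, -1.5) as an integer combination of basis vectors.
-6b₁ - 5b₂ + 2b₃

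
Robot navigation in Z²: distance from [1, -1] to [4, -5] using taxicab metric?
7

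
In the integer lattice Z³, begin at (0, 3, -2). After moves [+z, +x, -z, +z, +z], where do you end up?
(1, 3, 0)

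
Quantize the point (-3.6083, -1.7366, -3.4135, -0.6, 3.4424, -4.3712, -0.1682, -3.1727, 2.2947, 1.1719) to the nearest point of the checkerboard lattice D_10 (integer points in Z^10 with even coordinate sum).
(-4, -2, -3, -1, 4, -4, 0, -3, 2, 1)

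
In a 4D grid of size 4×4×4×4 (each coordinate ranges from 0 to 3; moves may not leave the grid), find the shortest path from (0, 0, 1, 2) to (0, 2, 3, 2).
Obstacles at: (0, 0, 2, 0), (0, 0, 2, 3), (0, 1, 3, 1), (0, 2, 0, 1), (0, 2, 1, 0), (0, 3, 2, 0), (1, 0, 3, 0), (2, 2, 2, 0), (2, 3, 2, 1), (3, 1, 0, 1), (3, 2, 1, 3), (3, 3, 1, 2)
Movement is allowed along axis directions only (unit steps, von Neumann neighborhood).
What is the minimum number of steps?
4
(one shortest path: (0, 0, 1, 2) → (0, 1, 1, 2) → (0, 2, 1, 2) → (0, 2, 2, 2) → (0, 2, 3, 2))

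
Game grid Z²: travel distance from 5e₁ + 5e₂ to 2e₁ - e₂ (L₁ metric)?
9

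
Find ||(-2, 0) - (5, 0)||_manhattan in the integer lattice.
7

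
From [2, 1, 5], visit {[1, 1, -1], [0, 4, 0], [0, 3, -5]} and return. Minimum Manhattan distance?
30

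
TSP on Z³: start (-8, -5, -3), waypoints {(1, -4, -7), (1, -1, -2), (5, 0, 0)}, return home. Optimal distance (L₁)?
50
(one optimal route: (-8, -5, -3) → (1, -4, -7) → (1, -1, -2) → (5, 0, 0) → (-8, -5, -3))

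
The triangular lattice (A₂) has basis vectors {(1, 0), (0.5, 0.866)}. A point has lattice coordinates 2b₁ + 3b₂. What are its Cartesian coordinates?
(3.5, 2.598)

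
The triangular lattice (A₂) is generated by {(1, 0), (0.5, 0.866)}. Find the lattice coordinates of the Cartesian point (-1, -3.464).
b₁ - 4b₂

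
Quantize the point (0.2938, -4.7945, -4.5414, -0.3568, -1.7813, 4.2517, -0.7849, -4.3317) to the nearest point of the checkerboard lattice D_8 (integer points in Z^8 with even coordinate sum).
(0, -5, -4, 0, -2, 4, -1, -4)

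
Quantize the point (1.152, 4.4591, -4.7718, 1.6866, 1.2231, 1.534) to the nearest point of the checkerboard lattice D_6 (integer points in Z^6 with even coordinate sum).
(1, 4, -5, 2, 1, 1)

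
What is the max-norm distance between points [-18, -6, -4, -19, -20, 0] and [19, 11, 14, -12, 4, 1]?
37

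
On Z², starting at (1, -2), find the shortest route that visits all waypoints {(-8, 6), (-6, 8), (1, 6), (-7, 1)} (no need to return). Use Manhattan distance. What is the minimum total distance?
27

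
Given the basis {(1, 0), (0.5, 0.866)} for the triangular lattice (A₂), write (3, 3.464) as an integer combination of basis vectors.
b₁ + 4b₂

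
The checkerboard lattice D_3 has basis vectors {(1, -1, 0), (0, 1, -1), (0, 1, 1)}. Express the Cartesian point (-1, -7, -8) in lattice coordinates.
-b₁ - 8b₃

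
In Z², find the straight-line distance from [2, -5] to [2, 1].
6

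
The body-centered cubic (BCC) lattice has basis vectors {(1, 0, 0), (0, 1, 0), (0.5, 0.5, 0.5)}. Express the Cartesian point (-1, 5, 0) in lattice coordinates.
-b₁ + 5b₂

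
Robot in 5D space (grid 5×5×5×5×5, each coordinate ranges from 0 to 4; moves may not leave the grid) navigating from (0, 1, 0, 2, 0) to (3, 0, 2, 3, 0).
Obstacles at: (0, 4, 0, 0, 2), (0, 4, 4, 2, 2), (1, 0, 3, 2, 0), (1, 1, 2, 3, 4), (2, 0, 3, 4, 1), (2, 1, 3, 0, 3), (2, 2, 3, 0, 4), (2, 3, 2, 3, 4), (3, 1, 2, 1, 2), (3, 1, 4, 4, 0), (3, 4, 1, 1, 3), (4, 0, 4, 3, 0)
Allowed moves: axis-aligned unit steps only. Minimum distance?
7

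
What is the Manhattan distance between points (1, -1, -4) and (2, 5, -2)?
9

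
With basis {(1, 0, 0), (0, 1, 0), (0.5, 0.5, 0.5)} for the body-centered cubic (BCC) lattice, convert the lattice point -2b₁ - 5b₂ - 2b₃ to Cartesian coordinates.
(-3, -6, -1)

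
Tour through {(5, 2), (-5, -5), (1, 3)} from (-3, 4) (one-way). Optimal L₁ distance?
27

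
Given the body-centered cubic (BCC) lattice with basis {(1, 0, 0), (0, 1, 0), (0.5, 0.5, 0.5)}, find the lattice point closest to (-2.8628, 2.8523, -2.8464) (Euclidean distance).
(-3, 3, -3)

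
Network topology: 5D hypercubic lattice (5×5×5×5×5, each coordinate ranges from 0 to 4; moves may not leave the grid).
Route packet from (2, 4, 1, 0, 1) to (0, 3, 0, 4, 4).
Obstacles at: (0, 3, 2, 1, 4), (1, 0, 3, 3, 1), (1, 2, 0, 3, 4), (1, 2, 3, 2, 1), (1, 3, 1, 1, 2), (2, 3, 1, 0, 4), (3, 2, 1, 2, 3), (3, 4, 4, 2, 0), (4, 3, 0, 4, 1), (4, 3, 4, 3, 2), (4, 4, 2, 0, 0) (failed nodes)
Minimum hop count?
11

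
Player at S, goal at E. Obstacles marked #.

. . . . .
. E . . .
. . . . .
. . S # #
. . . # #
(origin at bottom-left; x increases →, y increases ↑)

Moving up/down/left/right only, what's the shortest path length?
3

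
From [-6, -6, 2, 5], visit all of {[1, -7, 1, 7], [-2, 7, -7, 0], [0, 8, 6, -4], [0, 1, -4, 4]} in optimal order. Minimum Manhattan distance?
63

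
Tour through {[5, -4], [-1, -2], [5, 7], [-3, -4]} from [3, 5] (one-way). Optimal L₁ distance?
27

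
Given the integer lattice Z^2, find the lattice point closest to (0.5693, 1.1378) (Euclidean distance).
(1, 1)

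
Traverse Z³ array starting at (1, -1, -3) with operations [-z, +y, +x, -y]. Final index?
(2, -1, -4)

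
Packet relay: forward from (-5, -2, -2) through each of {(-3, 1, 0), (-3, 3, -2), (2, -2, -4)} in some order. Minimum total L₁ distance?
23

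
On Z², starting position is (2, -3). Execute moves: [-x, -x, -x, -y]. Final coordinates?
(-1, -4)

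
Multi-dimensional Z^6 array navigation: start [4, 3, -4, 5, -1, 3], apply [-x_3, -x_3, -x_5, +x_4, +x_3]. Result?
(4, 3, -5, 6, -2, 3)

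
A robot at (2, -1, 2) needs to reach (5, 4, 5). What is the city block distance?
11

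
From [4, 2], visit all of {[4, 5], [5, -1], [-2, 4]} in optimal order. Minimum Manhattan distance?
18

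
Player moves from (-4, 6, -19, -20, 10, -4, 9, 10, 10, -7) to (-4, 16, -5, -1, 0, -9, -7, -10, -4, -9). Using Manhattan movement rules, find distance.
110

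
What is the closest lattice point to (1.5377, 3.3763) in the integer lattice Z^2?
(2, 3)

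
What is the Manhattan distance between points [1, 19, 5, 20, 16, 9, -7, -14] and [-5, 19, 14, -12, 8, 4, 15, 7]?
103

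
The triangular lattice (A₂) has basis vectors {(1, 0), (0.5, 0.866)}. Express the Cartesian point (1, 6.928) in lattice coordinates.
-3b₁ + 8b₂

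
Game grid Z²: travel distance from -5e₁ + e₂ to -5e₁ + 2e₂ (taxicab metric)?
1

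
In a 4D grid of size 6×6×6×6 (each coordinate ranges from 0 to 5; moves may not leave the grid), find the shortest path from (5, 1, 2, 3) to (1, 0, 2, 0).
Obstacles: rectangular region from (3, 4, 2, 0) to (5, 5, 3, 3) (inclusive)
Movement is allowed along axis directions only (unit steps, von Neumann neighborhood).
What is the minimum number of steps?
8
(one shortest path: (5, 1, 2, 3) → (4, 1, 2, 3) → (3, 1, 2, 3) → (2, 1, 2, 3) → (1, 1, 2, 3) → (1, 0, 2, 3) → (1, 0, 2, 2) → (1, 0, 2, 1) → (1, 0, 2, 0))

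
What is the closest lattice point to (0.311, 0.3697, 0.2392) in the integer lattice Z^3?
(0, 0, 0)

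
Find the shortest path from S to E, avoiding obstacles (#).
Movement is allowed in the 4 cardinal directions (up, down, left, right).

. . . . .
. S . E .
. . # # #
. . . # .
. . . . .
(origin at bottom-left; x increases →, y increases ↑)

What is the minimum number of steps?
2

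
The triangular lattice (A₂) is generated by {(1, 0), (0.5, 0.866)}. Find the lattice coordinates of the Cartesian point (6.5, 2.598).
5b₁ + 3b₂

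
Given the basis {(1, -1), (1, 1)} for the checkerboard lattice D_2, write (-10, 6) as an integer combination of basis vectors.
-8b₁ - 2b₂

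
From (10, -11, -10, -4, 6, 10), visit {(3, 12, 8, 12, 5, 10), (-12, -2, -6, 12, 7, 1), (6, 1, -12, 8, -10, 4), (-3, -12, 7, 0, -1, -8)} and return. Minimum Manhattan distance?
284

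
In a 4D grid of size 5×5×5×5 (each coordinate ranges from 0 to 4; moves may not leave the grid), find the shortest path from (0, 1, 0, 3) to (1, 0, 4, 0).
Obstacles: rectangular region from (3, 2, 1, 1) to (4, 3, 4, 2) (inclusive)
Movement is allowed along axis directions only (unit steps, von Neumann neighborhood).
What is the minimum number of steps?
9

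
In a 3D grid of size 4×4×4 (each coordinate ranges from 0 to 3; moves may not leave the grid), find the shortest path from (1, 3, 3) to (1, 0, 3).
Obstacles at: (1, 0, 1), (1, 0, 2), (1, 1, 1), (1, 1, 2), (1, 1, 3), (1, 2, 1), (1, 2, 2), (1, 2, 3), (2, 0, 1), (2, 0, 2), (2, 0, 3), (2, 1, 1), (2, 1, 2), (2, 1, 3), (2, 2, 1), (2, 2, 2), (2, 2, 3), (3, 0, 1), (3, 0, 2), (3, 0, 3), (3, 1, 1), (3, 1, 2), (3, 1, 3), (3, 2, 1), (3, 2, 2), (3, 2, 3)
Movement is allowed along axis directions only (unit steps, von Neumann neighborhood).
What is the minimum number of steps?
5
(one shortest path: (1, 3, 3) → (0, 3, 3) → (0, 2, 3) → (0, 1, 3) → (0, 0, 3) → (1, 0, 3))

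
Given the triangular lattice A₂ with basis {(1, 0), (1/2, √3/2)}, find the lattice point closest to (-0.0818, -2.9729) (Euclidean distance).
(0, -3.464)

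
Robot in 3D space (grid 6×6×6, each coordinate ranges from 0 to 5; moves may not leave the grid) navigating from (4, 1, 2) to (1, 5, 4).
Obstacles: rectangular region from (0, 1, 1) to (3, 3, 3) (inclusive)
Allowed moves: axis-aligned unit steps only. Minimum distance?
9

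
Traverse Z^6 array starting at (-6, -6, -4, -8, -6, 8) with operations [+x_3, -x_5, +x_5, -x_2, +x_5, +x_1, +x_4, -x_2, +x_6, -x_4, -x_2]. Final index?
(-5, -9, -3, -8, -5, 9)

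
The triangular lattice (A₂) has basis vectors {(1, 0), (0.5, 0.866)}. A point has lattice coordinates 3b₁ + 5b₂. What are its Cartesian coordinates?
(5.5, 4.33)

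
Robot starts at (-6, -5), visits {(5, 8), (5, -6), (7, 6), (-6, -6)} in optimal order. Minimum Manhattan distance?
30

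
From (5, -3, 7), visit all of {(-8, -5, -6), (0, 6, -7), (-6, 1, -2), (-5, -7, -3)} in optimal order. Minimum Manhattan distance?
60
(one optimal route: (5, -3, 7) → (-5, -7, -3) → (-8, -5, -6) → (-6, 1, -2) → (0, 6, -7))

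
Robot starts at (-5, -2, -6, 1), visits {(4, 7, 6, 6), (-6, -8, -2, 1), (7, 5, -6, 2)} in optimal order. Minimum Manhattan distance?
63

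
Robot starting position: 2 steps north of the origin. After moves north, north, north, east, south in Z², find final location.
(1, 4)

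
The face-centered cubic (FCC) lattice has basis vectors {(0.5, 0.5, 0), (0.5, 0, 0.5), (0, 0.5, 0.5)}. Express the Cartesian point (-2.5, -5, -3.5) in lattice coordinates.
-4b₁ - b₂ - 6b₃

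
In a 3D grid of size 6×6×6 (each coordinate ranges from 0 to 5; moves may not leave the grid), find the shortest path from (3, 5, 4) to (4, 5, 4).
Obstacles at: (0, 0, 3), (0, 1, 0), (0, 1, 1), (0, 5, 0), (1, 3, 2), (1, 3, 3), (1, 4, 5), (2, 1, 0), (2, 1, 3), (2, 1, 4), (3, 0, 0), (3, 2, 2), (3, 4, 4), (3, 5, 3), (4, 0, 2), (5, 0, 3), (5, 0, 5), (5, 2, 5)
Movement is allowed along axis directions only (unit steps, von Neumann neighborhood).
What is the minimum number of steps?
1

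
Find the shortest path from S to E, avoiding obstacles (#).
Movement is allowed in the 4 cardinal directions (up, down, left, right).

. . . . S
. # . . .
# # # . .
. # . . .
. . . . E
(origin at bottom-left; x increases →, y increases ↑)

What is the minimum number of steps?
4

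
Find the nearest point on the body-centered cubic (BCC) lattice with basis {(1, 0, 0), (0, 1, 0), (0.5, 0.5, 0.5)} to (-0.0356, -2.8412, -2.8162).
(0, -3, -3)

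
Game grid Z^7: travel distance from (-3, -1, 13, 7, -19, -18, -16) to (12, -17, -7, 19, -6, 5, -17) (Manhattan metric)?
100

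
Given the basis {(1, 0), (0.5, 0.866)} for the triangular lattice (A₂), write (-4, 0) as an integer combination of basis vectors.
-4b₁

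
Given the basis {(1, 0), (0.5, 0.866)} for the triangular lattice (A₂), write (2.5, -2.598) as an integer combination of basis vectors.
4b₁ - 3b₂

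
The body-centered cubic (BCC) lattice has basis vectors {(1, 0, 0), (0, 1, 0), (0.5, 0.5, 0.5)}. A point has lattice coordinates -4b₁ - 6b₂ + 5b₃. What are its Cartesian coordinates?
(-1.5, -3.5, 2.5)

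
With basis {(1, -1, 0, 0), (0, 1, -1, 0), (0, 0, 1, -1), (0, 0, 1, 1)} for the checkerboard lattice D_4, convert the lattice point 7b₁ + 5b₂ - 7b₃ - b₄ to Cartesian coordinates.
(7, -2, -13, 6)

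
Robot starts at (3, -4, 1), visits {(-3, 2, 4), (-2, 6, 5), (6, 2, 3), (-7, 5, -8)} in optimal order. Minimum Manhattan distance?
46
(one optimal route: (3, -4, 1) → (6, 2, 3) → (-3, 2, 4) → (-2, 6, 5) → (-7, 5, -8))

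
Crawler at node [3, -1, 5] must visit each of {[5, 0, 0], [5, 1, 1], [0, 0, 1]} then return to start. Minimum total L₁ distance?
24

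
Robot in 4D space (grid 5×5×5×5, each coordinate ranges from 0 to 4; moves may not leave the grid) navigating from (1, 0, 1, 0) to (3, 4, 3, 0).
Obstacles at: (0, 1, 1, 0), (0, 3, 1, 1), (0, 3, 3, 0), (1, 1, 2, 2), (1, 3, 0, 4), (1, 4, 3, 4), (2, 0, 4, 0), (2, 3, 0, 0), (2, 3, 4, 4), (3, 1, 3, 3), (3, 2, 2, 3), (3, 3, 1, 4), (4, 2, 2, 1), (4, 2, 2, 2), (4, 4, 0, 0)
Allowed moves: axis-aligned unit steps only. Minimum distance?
8
(one shortest path: (1, 0, 1, 0) → (2, 0, 1, 0) → (3, 0, 1, 0) → (3, 1, 1, 0) → (3, 2, 1, 0) → (3, 3, 1, 0) → (3, 4, 1, 0) → (3, 4, 2, 0) → (3, 4, 3, 0))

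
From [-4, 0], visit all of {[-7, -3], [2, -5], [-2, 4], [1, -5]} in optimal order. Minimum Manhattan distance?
29
(one optimal route: (-4, 0) → (-2, 4) → (-7, -3) → (1, -5) → (2, -5))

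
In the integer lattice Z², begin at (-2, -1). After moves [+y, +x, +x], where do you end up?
(0, 0)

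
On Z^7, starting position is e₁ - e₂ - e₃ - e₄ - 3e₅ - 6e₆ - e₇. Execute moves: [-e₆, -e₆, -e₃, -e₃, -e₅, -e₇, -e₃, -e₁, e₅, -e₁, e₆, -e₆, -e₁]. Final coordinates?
(-2, -1, -4, -1, -3, -8, -2)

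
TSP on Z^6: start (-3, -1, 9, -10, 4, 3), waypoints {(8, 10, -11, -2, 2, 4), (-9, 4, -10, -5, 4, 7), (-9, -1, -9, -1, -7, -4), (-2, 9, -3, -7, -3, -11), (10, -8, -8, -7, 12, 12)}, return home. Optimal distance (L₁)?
254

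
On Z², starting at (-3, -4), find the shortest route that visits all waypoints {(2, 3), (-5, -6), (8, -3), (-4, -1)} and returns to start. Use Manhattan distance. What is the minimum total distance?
44
(one optimal route: (-3, -4) → (-5, -6) → (-4, -1) → (2, 3) → (8, -3) → (-3, -4))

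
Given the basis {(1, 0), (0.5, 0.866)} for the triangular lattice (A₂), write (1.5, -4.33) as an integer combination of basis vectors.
4b₁ - 5b₂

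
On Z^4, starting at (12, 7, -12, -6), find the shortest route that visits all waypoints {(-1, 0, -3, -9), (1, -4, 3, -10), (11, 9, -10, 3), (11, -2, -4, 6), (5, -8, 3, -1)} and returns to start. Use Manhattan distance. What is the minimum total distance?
122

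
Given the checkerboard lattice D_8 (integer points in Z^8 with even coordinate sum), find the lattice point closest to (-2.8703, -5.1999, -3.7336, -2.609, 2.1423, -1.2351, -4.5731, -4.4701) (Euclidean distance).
(-3, -5, -4, -3, 2, -1, -5, -5)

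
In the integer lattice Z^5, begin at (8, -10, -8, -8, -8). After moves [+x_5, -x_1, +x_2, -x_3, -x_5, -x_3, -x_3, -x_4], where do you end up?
(7, -9, -11, -9, -8)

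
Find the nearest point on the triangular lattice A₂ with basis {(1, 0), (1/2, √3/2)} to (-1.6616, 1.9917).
(-2, 1.732)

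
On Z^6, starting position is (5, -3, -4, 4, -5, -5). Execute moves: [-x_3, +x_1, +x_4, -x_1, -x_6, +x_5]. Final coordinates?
(5, -3, -5, 5, -4, -6)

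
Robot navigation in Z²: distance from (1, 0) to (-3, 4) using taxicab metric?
8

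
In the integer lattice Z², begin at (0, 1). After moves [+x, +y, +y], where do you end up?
(1, 3)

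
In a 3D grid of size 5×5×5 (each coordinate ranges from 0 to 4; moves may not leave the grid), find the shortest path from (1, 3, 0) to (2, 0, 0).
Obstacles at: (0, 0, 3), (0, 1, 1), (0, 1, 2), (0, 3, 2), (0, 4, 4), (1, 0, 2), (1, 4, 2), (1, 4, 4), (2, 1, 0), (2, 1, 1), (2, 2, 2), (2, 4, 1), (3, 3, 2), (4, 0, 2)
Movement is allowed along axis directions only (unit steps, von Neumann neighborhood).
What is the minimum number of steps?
4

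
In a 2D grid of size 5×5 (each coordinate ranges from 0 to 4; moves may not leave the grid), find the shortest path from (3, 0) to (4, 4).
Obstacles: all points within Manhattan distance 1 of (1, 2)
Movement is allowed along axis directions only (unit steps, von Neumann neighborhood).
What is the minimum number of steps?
5
(one shortest path: (3, 0) → (4, 0) → (4, 1) → (4, 2) → (4, 3) → (4, 4))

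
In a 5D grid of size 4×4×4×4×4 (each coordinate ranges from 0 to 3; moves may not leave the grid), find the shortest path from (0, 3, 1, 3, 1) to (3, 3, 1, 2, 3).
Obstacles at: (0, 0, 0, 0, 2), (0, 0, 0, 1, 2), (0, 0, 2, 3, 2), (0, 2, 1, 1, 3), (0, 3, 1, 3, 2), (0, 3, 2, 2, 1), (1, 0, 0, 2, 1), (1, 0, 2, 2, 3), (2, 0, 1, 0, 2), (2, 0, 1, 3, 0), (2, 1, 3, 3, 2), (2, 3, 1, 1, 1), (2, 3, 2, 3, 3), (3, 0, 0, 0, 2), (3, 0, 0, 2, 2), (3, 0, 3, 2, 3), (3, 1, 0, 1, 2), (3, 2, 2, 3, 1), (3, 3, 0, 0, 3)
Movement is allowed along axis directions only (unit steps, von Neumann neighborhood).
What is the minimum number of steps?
6
(one shortest path: (0, 3, 1, 3, 1) → (1, 3, 1, 3, 1) → (2, 3, 1, 3, 1) → (3, 3, 1, 3, 1) → (3, 3, 1, 2, 1) → (3, 3, 1, 2, 2) → (3, 3, 1, 2, 3))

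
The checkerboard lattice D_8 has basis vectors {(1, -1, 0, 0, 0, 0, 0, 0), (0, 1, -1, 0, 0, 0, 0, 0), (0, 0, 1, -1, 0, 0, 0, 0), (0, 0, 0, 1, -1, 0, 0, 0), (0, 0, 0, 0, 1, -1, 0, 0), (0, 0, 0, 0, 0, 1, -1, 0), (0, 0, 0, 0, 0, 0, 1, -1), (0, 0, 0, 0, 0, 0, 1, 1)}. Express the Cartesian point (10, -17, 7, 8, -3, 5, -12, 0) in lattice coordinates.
10b₁ - 7b₂ + 8b₄ + 5b₅ + 10b₆ - b₇ - b₈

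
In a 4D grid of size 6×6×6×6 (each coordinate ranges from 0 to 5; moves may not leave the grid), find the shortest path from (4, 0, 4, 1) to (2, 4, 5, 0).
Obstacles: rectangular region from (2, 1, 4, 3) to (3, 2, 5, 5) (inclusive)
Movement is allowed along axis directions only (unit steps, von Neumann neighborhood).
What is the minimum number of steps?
8
(one shortest path: (4, 0, 4, 1) → (3, 0, 4, 1) → (2, 0, 4, 1) → (2, 1, 4, 1) → (2, 2, 4, 1) → (2, 3, 4, 1) → (2, 4, 4, 1) → (2, 4, 5, 1) → (2, 4, 5, 0))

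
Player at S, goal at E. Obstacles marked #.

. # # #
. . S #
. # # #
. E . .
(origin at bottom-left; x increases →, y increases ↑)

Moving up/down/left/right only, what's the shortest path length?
5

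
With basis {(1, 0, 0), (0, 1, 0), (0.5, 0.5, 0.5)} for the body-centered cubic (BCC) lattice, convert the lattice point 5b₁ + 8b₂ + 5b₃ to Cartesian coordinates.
(7.5, 10.5, 2.5)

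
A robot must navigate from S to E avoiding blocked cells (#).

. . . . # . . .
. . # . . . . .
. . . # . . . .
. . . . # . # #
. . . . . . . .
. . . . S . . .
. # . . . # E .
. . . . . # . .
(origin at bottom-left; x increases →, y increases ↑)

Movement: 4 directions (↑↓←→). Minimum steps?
3
(one shortest path: (4, 2) → (5, 2) → (6, 2) → (6, 1))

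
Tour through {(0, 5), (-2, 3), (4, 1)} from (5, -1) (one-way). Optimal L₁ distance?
15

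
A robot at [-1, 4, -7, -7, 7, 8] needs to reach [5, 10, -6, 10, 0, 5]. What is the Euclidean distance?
20.4939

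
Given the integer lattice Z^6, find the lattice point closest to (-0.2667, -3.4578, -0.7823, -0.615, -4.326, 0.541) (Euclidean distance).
(0, -3, -1, -1, -4, 1)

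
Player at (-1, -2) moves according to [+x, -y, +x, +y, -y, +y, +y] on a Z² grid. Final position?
(1, -1)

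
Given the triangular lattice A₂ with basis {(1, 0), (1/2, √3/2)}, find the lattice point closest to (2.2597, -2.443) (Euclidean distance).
(2.5, -2.598)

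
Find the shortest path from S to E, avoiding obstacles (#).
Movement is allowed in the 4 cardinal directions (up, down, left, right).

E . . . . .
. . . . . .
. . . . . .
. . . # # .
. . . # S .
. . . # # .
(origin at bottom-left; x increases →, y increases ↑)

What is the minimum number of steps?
10
(one shortest path: (4, 1) → (5, 1) → (5, 2) → (5, 3) → (4, 3) → (3, 3) → (2, 3) → (1, 3) → (0, 3) → (0, 4) → (0, 5))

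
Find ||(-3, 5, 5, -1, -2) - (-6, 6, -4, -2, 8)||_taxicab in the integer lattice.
24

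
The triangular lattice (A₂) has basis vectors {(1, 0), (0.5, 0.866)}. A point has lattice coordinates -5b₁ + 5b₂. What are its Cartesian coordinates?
(-2.5, 4.33)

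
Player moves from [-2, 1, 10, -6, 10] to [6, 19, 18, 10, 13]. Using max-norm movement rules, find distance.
18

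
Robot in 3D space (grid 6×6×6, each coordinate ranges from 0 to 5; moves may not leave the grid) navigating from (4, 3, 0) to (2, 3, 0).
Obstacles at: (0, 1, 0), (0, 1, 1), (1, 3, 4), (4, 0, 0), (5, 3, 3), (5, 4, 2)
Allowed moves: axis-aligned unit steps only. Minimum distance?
2
(one shortest path: (4, 3, 0) → (3, 3, 0) → (2, 3, 0))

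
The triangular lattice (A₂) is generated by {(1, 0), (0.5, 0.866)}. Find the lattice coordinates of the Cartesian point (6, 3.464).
4b₁ + 4b₂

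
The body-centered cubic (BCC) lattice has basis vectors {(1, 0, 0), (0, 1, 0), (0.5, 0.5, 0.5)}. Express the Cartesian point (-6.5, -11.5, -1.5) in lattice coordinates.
-5b₁ - 10b₂ - 3b₃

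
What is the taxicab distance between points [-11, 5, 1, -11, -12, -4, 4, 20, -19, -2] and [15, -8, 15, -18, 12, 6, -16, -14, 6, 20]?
195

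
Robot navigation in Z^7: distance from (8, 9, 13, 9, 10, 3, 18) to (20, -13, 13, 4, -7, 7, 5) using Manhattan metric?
73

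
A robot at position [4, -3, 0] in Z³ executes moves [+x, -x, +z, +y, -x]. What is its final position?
(3, -2, 1)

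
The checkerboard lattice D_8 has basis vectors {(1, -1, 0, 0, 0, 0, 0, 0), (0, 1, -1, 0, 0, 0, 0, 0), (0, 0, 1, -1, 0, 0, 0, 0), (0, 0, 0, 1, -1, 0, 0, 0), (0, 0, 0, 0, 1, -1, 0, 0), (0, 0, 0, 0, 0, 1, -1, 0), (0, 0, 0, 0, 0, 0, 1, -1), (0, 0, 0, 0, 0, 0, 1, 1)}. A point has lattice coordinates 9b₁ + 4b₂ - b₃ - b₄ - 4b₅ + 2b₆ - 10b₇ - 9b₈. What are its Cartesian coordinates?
(9, -5, -5, 0, -3, 6, -21, 1)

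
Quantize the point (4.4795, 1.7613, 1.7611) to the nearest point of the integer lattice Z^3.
(4, 2, 2)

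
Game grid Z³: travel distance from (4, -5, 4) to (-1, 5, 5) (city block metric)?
16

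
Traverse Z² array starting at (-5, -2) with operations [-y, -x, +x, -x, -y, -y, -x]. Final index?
(-7, -5)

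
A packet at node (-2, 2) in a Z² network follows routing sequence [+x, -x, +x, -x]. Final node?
(-2, 2)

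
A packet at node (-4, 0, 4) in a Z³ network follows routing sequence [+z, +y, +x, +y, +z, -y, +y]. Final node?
(-3, 2, 6)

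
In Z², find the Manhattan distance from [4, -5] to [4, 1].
6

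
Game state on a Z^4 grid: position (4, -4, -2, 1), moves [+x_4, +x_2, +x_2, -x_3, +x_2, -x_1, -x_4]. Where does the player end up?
(3, -1, -3, 1)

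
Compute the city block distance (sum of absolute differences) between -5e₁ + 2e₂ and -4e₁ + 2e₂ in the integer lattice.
1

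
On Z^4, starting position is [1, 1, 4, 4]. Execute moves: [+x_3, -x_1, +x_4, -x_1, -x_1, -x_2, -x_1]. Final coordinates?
(-3, 0, 5, 5)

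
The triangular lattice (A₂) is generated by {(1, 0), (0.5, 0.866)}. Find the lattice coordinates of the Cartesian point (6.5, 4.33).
4b₁ + 5b₂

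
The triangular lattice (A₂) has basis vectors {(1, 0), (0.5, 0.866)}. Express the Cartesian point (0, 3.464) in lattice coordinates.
-2b₁ + 4b₂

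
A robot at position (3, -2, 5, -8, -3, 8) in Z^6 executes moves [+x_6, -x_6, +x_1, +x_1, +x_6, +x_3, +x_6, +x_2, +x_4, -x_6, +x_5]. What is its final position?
(5, -1, 6, -7, -2, 9)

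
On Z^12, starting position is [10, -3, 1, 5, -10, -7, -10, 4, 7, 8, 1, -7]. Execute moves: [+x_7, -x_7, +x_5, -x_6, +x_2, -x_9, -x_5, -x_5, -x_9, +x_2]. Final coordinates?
(10, -1, 1, 5, -11, -8, -10, 4, 5, 8, 1, -7)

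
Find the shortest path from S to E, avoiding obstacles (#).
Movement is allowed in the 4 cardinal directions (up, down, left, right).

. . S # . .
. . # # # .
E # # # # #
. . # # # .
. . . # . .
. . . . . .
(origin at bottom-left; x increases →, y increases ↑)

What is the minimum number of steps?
4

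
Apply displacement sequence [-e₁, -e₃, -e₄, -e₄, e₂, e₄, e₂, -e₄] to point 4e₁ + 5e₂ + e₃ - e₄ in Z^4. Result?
(3, 7, 0, -3)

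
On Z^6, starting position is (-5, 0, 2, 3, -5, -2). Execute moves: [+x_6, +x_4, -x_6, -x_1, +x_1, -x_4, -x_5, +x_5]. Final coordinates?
(-5, 0, 2, 3, -5, -2)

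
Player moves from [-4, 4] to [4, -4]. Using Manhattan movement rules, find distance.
16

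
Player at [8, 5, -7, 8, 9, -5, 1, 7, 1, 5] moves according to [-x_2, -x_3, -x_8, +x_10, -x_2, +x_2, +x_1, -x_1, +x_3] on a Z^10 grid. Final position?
(8, 4, -7, 8, 9, -5, 1, 6, 1, 6)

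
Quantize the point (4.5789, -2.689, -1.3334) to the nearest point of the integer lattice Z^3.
(5, -3, -1)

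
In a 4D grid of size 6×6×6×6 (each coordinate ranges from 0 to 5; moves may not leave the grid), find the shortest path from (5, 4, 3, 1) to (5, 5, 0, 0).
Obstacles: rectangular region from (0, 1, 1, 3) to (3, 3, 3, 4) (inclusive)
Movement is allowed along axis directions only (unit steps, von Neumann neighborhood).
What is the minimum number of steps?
5
(one shortest path: (5, 4, 3, 1) → (5, 5, 3, 1) → (5, 5, 2, 1) → (5, 5, 1, 1) → (5, 5, 0, 1) → (5, 5, 0, 0))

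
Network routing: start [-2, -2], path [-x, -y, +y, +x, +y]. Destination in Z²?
(-2, -1)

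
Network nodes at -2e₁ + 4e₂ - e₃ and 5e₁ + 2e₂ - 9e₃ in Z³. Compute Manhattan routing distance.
17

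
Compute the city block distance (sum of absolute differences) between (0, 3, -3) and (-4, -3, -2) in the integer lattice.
11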